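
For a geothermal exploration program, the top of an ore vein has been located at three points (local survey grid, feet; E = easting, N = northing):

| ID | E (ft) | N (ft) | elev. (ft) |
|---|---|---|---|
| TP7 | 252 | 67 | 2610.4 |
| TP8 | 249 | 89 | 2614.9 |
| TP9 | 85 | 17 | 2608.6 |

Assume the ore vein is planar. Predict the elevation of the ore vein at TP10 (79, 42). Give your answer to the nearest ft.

Two edge vectors: TP7→TP8 = (-3, 22, 4.5), TP7→TP9 = (-167, -50, -1.8).
Normal n = (TP7→TP8) × (TP7→TP9) = (185.4, -756.9, 3824).
So ∂z/∂E = −n_x/n_z = −0.04848 and ∂z/∂N = −n_y/n_z = 0.19793.
Intercept c from TP7: 2610.4 + 12.22 − 13.26 = 2609.36.
At (79, 42): z = −3.8 + 8.3 + 2609.36 = 2613.8 ft.

2614 ft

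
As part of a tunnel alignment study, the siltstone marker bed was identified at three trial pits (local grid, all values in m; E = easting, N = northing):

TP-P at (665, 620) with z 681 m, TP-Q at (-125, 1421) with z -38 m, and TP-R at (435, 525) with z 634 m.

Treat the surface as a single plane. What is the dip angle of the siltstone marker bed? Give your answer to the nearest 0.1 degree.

Let the plane be z = a·E + b·N + c.
TP-Q−TP-P: −790a + 801b = −719;  TP-R−TP-P: −230a − 95b = −47.
Solving gives a = 0.40864, b = −0.49460.
Gradient magnitude |∇z| = √(a² + b²) = √(0.16699 + 0.24463) = 0.64157.
True dip = arctan(0.64157) = 32.7°, dipping toward NW (azimuth ≈ 320°).

32.7°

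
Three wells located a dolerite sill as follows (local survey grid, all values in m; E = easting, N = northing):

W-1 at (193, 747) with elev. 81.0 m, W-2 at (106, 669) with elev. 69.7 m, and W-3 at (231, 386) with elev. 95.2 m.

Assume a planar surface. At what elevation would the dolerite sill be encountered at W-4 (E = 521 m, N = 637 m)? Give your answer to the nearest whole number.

Two edge vectors: W-1→W-2 = (-87, -78, -11.3), W-1→W-3 = (38, -361, 14.2).
Normal n = (W-1→W-2) × (W-1→W-3) = (-5186.9, 806, 34371).
So ∂z/∂E = −n_x/n_z = 0.15091 and ∂z/∂N = −n_y/n_z = −0.02345.
Intercept c from W-1: 81 − 29.13 + 17.52 = 69.39.
At (521, 637): z = 78.6 − 14.9 + 69.39 = 133.1 m.

133 m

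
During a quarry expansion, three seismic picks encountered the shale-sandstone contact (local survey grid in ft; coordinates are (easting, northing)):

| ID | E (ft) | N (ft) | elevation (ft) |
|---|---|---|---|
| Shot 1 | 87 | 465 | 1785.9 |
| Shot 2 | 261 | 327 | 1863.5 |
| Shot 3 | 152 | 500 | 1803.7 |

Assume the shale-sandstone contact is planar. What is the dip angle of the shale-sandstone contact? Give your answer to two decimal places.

20.15°

Let the plane be z = a·E + b·N + c.
Shot 2−Shot 1: 174a − 138b = 77.6;  Shot 3−Shot 1: 65a + 35b = 17.8.
Solving gives a = 0.34345, b = −0.12927.
Gradient magnitude |∇z| = √(a² + b²) = √(0.11796 + 0.01671) = 0.36697.
True dip = arctan(0.36697) = 20.15°, dipping toward WNW (azimuth ≈ 291°).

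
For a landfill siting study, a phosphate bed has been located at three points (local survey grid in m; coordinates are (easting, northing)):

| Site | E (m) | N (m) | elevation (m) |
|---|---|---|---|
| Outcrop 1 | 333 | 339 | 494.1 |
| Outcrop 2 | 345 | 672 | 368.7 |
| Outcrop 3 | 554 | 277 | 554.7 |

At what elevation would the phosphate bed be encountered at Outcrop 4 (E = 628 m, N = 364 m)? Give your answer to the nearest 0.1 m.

533.8 m

Two edge vectors: Outcrop 1→Outcrop 2 = (12, 333, -125.4), Outcrop 1→Outcrop 3 = (221, -62, 60.6).
Normal n = (Outcrop 1→Outcrop 2) × (Outcrop 1→Outcrop 3) = (12405, -28440.6, -74337).
So ∂z/∂E = −n_x/n_z = 0.16688 and ∂z/∂N = −n_y/n_z = −0.38259.
Intercept c from Outcrop 1: 494.1 − 55.57 + 129.70 = 568.23.
At (628, 364): z = 104.8 − 139.3 + 568.23 = 533.8 m.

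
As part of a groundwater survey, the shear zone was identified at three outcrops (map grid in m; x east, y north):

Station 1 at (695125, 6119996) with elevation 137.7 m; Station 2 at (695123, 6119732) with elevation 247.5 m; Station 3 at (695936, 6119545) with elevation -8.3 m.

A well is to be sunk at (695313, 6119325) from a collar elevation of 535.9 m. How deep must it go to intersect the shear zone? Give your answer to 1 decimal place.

198.2 m

Two edge vectors: Station 1→Station 2 = (-2, -264, 109.8), Station 1→Station 3 = (811, -451, -146).
Normal n = (Station 1→Station 2) × (Station 1→Station 3) = (88063.8, 88755.8, 215006).
So ∂z/∂x = −n_x/n_z = −0.409587639 and ∂z/∂y = −n_y/n_z = −0.412806154.
Intercept c from Station 1: 137.7 + 284714.61 + 2526372.01 = 2811224.32.
At (695313, 6119325): z_contact = −284791.61 − 2526095.02 + 2811224.32 = 337.69 m.
Depth below ground = 535.9 − 337.69 = 198.2 m.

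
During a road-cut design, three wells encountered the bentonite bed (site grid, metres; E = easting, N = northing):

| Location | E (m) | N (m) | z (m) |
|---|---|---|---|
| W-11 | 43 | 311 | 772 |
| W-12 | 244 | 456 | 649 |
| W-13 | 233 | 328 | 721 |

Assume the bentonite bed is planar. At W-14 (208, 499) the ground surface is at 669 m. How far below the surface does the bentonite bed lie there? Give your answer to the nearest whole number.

35 m

Two edge vectors: W-11→W-12 = (201, 145, -123), W-11→W-13 = (190, 17, -51).
Normal n = (W-11→W-12) × (W-11→W-13) = (-5304, -13119, -24133).
So ∂z/∂E = −n_x/n_z = −0.21978 and ∂z/∂N = −n_y/n_z = −0.54361.
Intercept c from W-11: 772 + 9.45 + 169.06 = 950.51.
At (208, 499): z_contact = −45.7 − 271.3 + 950.51 = 633.5 m.
Depth below ground = 669 − 633.5 = 35 m.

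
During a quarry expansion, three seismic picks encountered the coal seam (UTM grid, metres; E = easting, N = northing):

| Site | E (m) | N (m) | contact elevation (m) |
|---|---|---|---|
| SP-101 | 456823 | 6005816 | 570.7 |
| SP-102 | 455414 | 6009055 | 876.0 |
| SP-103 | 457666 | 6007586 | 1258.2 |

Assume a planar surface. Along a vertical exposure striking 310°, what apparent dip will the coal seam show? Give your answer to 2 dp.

5.51°

Two edge vectors: SP-101→SP-102 = (-1409, 3239, 305.3), SP-101→SP-103 = (843, 1770, 687.5).
Normal n = (SP-101→SP-102) × (SP-101→SP-103) = (1686431.5, 1226055.4, -5224407).
So ∂z/∂E = −n_x/n_z = 0.32280 and ∂z/∂N = −n_y/n_z = 0.23468.
Unit vector along 310° is (sin 310°, cos 310°) = (-0.7660, 0.6428).
Slope in that direction = a·(-0.7660) + b·(0.6428) = −0.09643.
Apparent dip = arctan|0.09643| = 5.51° (true dip is 21.8°, so apparent ≤ true as expected).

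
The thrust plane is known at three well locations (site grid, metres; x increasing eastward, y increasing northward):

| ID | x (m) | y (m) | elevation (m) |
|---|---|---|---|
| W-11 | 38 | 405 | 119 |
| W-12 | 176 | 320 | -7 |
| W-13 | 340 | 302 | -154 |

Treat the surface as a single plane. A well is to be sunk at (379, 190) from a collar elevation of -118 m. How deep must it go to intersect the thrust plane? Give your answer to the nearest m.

75 m

Let the plane be z = a·x + b·y + c.
W-12−W-11: 138a − 85b = −126;  W-13−W-11: 302a − 103b = −273.
Solving gives a = −0.89272, b = 0.03300.
Then c = 119 − a·38 − b·405 = 139.56.
At (379, 190): z_contact = −338.3 + 6.3 + 139.56 = -192.5 m.
Depth below ground = -118 − (-192.5) = 75 m.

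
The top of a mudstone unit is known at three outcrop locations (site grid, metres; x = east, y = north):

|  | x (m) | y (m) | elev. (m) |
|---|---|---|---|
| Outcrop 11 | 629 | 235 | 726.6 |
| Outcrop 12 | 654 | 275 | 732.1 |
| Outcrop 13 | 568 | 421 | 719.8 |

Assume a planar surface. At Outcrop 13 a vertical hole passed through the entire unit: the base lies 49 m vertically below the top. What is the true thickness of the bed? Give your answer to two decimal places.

48.19 m

Two edge vectors: Outcrop 11→Outcrop 12 = (25, 40, 5.5), Outcrop 11→Outcrop 13 = (-61, 186, -6.8).
Normal n = (Outcrop 11→Outcrop 12) × (Outcrop 11→Outcrop 13) = (-1295, -165.5, 7090).
So ∂z/∂x = −n_x/n_z = 0.18265 and ∂z/∂y = −n_y/n_z = 0.02334.
|∇z| = √(a²+b²) = 0.18414, so dip δ = arctan(0.18414) = 10.43°.
True thickness = vertical thickness × cos δ = 49 × cos 10.43° = 48.19 m.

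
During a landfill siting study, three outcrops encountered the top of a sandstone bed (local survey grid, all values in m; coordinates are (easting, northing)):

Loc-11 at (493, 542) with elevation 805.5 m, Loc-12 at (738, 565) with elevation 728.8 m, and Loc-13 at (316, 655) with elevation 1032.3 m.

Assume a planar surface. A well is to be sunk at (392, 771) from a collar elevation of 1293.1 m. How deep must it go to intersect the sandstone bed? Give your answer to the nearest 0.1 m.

Two edge vectors: Loc-11→Loc-12 = (245, 23, -76.7), Loc-11→Loc-13 = (-177, 113, 226.8).
Normal n = (Loc-11→Loc-12) × (Loc-11→Loc-13) = (13883.5, -41990.1, 31756).
So ∂z/∂E = −n_x/n_z = −0.43719 and ∂z/∂N = −n_y/n_z = 1.32227.
Intercept c from Loc-11: 805.5 + 215.54 − 716.67 = 304.36.
At (392, 771): z_contact = −171.38 + 1019.47 + 304.36 = 1152.46 m.
Depth below ground = 1293.1 − 1152.46 = 140.6 m.

140.6 m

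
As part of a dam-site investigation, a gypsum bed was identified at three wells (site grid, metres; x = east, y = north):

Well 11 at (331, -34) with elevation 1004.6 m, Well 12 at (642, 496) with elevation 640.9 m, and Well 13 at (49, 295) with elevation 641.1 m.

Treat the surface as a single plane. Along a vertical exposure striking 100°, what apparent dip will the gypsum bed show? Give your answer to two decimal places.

Let the plane be z = a·x + b·y + c.
Well 12−Well 11: 311a + 530b = −363.7;  Well 13−Well 11: −282a + 329b = −363.5.
Solving gives a = 0.28993, b = −0.85635.
Unit vector along 100° is (sin 100°, cos 100°) = (0.9848, -0.1736).
Slope in that direction = a·(0.9848) + b·(-0.1736) = 0.43423.
Apparent dip = arctan|0.43423| = 23.47° (true dip is 42.1°, so apparent ≤ true as expected).

23.47°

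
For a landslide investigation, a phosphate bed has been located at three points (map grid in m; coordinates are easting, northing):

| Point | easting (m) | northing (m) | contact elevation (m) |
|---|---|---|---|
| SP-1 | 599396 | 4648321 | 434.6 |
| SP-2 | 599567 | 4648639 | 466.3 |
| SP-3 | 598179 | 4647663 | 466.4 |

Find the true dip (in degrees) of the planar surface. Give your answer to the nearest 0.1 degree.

11.1°

Two edge vectors: SP-1→SP-2 = (171, 318, 31.7), SP-1→SP-3 = (-1217, -658, 31.8).
Normal n = (SP-1→SP-2) × (SP-1→SP-3) = (30971, -44016.7, 274488).
So ∂z/∂easting = −n_x/n_z = −0.11283 and ∂z/∂northing = −n_y/n_z = 0.16036.
Gradient magnitude |∇z| = √(a² + b²) = √(0.01273 + 0.02572) = 0.19608.
True dip = arctan(0.19608) = 11.1°, dipping toward SE (azimuth ≈ 145°).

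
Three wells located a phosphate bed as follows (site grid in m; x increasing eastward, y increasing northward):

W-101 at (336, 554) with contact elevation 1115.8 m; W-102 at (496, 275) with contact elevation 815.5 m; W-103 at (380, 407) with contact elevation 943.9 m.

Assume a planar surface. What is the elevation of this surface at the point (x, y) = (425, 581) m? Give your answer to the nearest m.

1180 m

Let the plane be z = a·x + b·y + c.
W-102−W-101: 160a − 279b = −300.3;  W-103−W-101: 44a − 147b = −171.9.
Solving gives a = 0.33938, b = 1.27097.
Then c = 1115.8 − a·336 − b·554 = 297.65.
At (425, 581): z = 144.2 + 738.4 + 297.65 = 1180.3 m.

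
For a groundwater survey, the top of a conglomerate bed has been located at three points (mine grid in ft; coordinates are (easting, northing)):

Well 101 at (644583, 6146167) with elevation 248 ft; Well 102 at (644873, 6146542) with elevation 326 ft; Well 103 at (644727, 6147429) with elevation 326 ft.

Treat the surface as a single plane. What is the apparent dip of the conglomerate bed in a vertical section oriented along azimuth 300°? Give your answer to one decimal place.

Let the plane be z = a·E + b·N + c.
Well 102−Well 101: 290a + 375b = 78;  Well 103−Well 101: 144a + 1262b = 78.
Solving gives a = 0.22176, b = 0.03650.
Unit vector along 300° is (sin 300°, cos 300°) = (-0.8660, 0.5000).
Slope in that direction = a·(-0.8660) + b·(0.5000) = −0.17380.
Apparent dip = arctan|0.17380| = 9.9° (true dip is 12.7°, so apparent ≤ true as expected).

9.9°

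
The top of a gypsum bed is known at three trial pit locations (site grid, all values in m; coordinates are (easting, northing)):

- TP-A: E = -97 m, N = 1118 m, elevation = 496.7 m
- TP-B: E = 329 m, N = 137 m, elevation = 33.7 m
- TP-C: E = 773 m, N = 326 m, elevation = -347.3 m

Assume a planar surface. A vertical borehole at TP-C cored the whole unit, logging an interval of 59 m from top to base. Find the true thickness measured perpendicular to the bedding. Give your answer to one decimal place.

43.9 m

Let the plane be z = a·E + b·N + c.
TP-B−TP-A: 426a − 981b = −463;  TP-C−TP-A: 870a − 792b = −844.
Solving gives a = −0.89380, b = 0.08384.
|∇z| = √(a²+b²) = 0.89772, so dip δ = arctan(0.89772) = 41.91°.
True thickness = vertical thickness × cos δ = 59 × cos 41.91° = 43.9 m.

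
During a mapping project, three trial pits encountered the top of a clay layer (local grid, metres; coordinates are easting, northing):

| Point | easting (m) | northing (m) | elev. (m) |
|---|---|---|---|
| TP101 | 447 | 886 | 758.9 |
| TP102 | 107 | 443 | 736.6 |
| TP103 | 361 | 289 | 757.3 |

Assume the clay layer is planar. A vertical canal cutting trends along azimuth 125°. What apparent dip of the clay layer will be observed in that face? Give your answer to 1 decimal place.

Let the plane be z = a·easting + b·northing + c.
TP102−TP101: −340a − 443b = −22.3;  TP103−TP101: −86a − 597b = −1.6.
Solving gives a = 0.07644, b = −0.00833.
Unit vector along 125° is (sin 125°, cos 125°) = (0.8192, -0.5736).
Slope in that direction = a·(0.8192) + b·(-0.5736) = 0.06740.
Apparent dip = arctan|0.06740| = 3.9° (true dip is 4.4°, so apparent ≤ true as expected).

3.9°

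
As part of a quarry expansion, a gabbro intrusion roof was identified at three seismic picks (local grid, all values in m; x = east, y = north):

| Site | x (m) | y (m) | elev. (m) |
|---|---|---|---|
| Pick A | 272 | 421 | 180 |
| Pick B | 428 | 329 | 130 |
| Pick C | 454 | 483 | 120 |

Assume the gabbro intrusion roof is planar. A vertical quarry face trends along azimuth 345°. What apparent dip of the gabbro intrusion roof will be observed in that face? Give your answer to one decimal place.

4.3°

Two edge vectors: Pick A→Pick B = (156, -92, -50), Pick A→Pick C = (182, 62, -60).
Normal n = (Pick A→Pick B) × (Pick A→Pick C) = (8620, 260, 26416).
So ∂z/∂x = −n_x/n_z = −0.32632 and ∂z/∂y = −n_y/n_z = −0.00984.
Unit vector along 345° is (sin 345°, cos 345°) = (-0.2588, 0.9659).
Slope in that direction = a·(-0.2588) + b·(0.9659) = 0.07495.
Apparent dip = arctan|0.07495| = 4.3° (true dip is 18.1°, so apparent ≤ true as expected).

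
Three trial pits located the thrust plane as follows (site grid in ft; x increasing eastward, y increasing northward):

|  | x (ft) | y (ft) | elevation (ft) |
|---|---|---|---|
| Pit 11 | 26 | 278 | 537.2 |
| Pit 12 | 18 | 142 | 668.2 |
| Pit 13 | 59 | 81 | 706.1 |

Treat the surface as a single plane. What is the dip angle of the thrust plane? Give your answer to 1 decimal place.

Let the plane be z = a·x + b·y + c.
Pit 12−Pit 11: −8a − 136b = 131;  Pit 13−Pit 11: 33a − 197b = 168.9.
Solving gives a = −0.46778, b = −0.93572.
Gradient magnitude |∇z| = √(a² + b²) = √(0.21882 + 0.87557) = 1.04613.
True dip = arctan(1.04613) = 46.3°, dipping toward NNE (azimuth ≈ 027°).

46.3°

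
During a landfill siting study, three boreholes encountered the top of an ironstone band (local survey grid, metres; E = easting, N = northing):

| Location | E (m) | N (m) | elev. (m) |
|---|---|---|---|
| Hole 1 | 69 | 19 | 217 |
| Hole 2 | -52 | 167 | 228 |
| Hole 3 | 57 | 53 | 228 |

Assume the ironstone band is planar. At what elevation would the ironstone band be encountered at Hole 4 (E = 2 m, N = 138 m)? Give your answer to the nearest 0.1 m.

Two edge vectors: Hole 1→Hole 2 = (-121, 148, 11), Hole 1→Hole 3 = (-12, 34, 11).
Normal n = (Hole 1→Hole 2) × (Hole 1→Hole 3) = (1254, 1199, -2338).
So ∂z/∂E = −n_x/n_z = 0.53636 and ∂z/∂N = −n_y/n_z = 0.51283.
Intercept c from Hole 1: 217 − 37.01 − 9.74 = 170.25.
At (2, 138): z = 1.1 + 70.8 + 170.25 = 242.1 m.

242.1 m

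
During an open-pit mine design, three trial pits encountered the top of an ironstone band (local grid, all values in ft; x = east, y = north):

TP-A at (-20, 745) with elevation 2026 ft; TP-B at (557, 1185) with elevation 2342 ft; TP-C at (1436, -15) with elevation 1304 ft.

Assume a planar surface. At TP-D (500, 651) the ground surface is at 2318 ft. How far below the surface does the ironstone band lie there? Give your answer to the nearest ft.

406 ft

Two edge vectors: TP-A→TP-B = (577, 440, 316), TP-A→TP-C = (1456, -760, -722).
Normal n = (TP-A→TP-B) × (TP-A→TP-C) = (-77520, 876690, -1079160).
So ∂z/∂x = −n_x/n_z = −0.07183 and ∂z/∂y = −n_y/n_z = 0.81238.
Intercept c from TP-A: 2026 − 1.44 − 605.22 = 1419.34.
At (500, 651): z_contact = −35.9 + 528.9 + 1419.34 = 1912.3 ft.
Depth below ground = 2318 − 1912.3 = 406 ft.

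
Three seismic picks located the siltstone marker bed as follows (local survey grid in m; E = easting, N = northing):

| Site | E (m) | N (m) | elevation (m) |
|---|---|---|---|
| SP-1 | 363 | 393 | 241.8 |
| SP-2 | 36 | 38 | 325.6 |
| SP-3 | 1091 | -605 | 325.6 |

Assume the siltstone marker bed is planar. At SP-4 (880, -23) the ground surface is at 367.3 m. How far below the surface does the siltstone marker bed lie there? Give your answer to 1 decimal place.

110.2 m

Let the plane be z = a·E + b·N + c.
SP-2−SP-1: −327a − 355b = 83.8;  SP-3−SP-1: 728a − 998b = 83.8.
Solving gives a = −0.092142, b = −0.151182.
Then c = 241.8 − a·363 − b·393 = 334.66.
At (880, -23): z_contact = −81.09 + 3.48 + 334.66 = 257.05 m.
Depth below ground = 367.3 − 257.05 = 110.2 m.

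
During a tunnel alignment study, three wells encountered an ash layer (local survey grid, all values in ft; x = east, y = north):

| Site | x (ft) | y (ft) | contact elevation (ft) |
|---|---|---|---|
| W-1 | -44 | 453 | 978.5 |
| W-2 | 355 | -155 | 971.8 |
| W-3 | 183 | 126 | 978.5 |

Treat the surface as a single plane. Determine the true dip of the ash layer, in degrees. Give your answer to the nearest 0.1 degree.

Two edge vectors: W-1→W-2 = (399, -608, -6.7), W-1→W-3 = (227, -327, 0).
Normal n = (W-1→W-2) × (W-1→W-3) = (-2190.9, -1520.9, 7543).
So ∂z/∂x = −n_x/n_z = 0.29045 and ∂z/∂y = −n_y/n_z = 0.20163.
Gradient magnitude |∇z| = √(a² + b²) = √(0.08436 + 0.04065) = 0.35358.
True dip = arctan(0.35358) = 19.5°, dipping toward SW (azimuth ≈ 235°).

19.5°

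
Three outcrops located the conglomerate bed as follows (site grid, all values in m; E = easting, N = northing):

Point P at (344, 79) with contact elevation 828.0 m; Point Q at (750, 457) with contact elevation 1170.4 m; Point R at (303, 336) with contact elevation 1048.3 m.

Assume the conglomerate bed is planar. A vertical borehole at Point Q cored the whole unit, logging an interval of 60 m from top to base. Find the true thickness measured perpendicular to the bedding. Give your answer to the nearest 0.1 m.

45.4 m

Two edge vectors: Point P→Point Q = (406, 378, 342.4), Point P→Point R = (-41, 257, 220.3).
Normal n = (Point P→Point Q) × (Point P→Point R) = (-4723.4, -103480.2, 119840).
So ∂z/∂E = −n_x/n_z = 0.03941 and ∂z/∂N = −n_y/n_z = 0.86349.
|∇z| = √(a²+b²) = 0.86439, so dip δ = arctan(0.86439) = 40.84°.
True thickness = vertical thickness × cos δ = 60 × cos 40.84° = 45.4 m.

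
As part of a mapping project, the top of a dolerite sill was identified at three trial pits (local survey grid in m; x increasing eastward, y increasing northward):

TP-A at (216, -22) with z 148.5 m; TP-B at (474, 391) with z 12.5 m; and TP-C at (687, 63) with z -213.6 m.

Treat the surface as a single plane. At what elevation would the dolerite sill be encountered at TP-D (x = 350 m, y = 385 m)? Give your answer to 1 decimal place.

110.6 m

Let the plane be z = a·x + b·y + c.
TP-B−TP-A: 258a + 413b = −136;  TP-C−TP-A: 471a + 85b = −362.1.
Solving gives a = −0.79950, b = 0.17014.
Then c = 148.5 − a·216 − b·-22 = 324.93.
At (350, 385): z = −279.8 + 65.5 + 324.93 = 110.6 m.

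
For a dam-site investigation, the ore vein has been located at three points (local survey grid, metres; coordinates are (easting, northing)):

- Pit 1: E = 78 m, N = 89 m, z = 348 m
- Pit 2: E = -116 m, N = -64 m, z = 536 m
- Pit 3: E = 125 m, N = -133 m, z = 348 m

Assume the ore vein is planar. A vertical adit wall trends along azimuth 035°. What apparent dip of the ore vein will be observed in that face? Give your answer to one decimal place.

31.8°

Let the plane be z = a·E + b·N + c.
Pit 2−Pit 1: −194a − 153b = 188;  Pit 3−Pit 1: 47a − 222b = 0.
Solving gives a = −0.83042, b = −0.17581.
Unit vector along 035° is (sin 35°, cos 35°) = (0.5736, 0.8192).
Slope in that direction = a·(0.5736) + b·(0.8192) = −0.62032.
Apparent dip = arctan|0.62032| = 31.8° (true dip is 40.3°, so apparent ≤ true as expected).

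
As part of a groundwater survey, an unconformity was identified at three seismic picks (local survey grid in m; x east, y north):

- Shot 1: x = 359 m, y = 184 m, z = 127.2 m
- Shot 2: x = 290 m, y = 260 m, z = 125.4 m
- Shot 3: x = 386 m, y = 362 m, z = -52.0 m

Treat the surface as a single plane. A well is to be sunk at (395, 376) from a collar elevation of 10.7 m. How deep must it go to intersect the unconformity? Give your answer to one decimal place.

Let the plane be z = a·x + b·y + c.
Shot 2−Shot 1: −69a + 76b = −1.8;  Shot 3−Shot 1: 27a + 178b = −179.2.
Solving gives a = −0.92778, b = −0.86601.
Then c = 127.2 − a·359 − b·184 = 619.62.
At (395, 376): z_contact = −366.47 − 325.62 + 619.62 = -72.47 m.
Depth below ground = 10.7 − (-72.47) = 83.2 m.

83.2 m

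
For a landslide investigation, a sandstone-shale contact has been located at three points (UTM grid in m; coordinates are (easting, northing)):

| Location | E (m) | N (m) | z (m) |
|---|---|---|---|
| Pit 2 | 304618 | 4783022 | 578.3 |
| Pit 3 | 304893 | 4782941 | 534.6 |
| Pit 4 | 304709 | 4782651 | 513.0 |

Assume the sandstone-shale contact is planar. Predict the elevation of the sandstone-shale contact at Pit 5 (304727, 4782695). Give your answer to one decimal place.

Let the plane be z = a·E + b·N + c.
Pit 3−Pit 2: 275a − 81b = −43.7;  Pit 4−Pit 2: 91a − 371b = −65.3.
Solving gives a = −0.115403469, b = 0.147704270.
Then c = 578.3 − a·304618 − b·4783022 = −670740.50.
At (304727, 4782695): z = −35166.6 + 706424.5 − 670740.50 = 517.4 m.

517.4 m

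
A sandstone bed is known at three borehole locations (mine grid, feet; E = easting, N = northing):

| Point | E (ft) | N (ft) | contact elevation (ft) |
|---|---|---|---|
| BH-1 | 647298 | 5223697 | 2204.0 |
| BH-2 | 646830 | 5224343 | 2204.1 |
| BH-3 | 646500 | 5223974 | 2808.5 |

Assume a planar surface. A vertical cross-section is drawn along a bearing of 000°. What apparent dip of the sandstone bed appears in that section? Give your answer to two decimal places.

Two edge vectors: BH-1→BH-2 = (-468, 646, 0.1), BH-1→BH-3 = (-798, 277, 604.5).
Normal n = (BH-1→BH-2) × (BH-1→BH-3) = (390479.3, 282826.2, 385872).
So ∂z/∂E = −n_x/n_z = −1.01194 and ∂z/∂N = −n_y/n_z = −0.73295.
Unit vector along 000° is (sin 0°, cos 0°) = (0.0000, 1.0000).
Slope in that direction = a·(0.0000) + b·(1.0000) = −0.73295.
Apparent dip = arctan|0.73295| = 36.24° (true dip is 51.3°, so apparent ≤ true as expected).

36.24°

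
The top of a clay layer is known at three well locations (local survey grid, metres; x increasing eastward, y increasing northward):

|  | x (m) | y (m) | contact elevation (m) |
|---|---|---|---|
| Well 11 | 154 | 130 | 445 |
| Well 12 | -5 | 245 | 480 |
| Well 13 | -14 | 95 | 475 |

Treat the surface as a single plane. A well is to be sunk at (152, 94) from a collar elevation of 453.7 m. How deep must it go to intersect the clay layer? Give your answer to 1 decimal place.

Let the plane be z = a·x + b·y + c.
Well 12−Well 11: −159a + 115b = 35;  Well 13−Well 11: −168a − 35b = 30.
Solving gives a = −0.18786, b = 0.04461.
Then c = 445 − a·154 − b·130 = 468.13.
At (152, 94): z_contact = −28.56 + 4.19 + 468.13 = 443.77 m.
Depth below ground = 453.7 − 443.77 = 9.9 m.

9.9 m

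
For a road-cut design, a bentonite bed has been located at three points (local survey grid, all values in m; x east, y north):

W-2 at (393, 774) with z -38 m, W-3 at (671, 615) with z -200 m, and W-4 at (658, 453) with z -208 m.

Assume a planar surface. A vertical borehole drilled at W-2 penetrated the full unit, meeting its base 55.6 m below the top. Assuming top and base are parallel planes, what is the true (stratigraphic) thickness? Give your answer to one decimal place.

49.0 m

Two edge vectors: W-2→W-3 = (278, -159, -162), W-2→W-4 = (265, -321, -170).
Normal n = (W-2→W-3) × (W-2→W-4) = (-24972, 4330, -47103).
So ∂z/∂x = −n_x/n_z = −0.53016 and ∂z/∂y = −n_y/n_z = 0.09193.
|∇z| = √(a²+b²) = 0.53807, so dip δ = arctan(0.53807) = 28.28°.
True thickness = vertical thickness × cos δ = 55.6 × cos 28.28° = 49.0 m.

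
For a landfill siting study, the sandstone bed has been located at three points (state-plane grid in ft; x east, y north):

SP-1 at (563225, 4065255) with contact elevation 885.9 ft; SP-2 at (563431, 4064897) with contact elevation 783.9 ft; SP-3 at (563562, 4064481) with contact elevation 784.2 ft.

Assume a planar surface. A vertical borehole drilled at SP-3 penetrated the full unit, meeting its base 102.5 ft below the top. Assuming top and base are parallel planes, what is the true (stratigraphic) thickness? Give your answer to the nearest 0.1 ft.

Two edge vectors: SP-1→SP-2 = (206, -358, -102), SP-1→SP-3 = (337, -774, -101.7).
Normal n = (SP-1→SP-2) × (SP-1→SP-3) = (-42539.4, -13423.8, -38798).
So ∂z/∂x = −n_x/n_z = −1.09643 and ∂z/∂y = −n_y/n_z = −0.34599.
|∇z| = √(a²+b²) = 1.14973, so dip δ = arctan(1.14973) = 48.98°.
True thickness = vertical thickness × cos δ = 102.5 × cos 48.98° = 67.3 ft.

67.3 ft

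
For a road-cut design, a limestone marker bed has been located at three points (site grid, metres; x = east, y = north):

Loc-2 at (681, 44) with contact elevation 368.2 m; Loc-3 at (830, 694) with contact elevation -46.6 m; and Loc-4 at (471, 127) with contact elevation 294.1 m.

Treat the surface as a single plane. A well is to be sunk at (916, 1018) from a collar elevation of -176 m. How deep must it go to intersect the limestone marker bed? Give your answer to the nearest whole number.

76 m

Let the plane be z = a·x + b·y + c.
Loc-3−Loc-2: 149a + 650b = −414.8;  Loc-4−Loc-2: −210a + 83b = −74.1.
Solving gives a = 0.09227, b = −0.65931.
Then c = 368.2 − a·681 − b·44 = 334.37.
At (916, 1018): z_contact = 84.5 − 671.2 + 334.37 = -252.3 m.
Depth below ground = -176 − (-252.3) = 76 m.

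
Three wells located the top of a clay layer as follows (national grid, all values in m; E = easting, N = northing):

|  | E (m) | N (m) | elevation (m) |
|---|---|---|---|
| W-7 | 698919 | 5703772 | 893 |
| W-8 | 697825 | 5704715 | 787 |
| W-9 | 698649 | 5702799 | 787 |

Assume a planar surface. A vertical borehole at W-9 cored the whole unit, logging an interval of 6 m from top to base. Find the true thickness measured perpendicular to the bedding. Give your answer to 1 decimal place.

Two edge vectors: W-7→W-8 = (-1094, 943, -106), W-7→W-9 = (-270, -973, -106).
Normal n = (W-7→W-8) × (W-7→W-9) = (-203096, -87344, 1319072).
So ∂z/∂E = −n_x/n_z = 0.15397 and ∂z/∂N = −n_y/n_z = 0.06622.
|∇z| = √(a²+b²) = 0.16760, so dip δ = arctan(0.16760) = 9.51°.
True thickness = vertical thickness × cos δ = 6 × cos 9.51° = 5.9 m.

5.9 m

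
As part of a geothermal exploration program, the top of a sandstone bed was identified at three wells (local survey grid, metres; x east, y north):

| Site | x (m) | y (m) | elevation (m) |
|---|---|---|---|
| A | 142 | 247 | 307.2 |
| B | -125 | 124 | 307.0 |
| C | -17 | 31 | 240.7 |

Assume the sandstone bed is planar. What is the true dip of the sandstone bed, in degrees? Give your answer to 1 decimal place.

Let the plane be z = a·x + b·y + c.
B−A: −267a − 123b = −0.2;  C−A: −159a − 216b = −66.5.
Solving gives a = −0.21347, b = 0.46501.
Gradient magnitude |∇z| = √(a² + b²) = √(0.04557 + 0.21623) = 0.51166.
True dip = arctan(0.51166) = 27.1°, dipping toward SSE (azimuth ≈ 155°).

27.1°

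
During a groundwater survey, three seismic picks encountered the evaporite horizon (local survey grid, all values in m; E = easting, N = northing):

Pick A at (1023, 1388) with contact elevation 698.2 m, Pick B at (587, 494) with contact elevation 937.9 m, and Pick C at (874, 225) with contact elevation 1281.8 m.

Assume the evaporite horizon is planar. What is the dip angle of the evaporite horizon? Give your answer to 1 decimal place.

Let the plane be z = a·E + b·N + c.
Pick B−Pick A: −436a − 894b = 239.7;  Pick C−Pick A: −149a − 1163b = 583.6.
Solving gives a = 0.64988, b = −0.58507.
Gradient magnitude |∇z| = √(a² + b²) = √(0.42235 + 0.34230) = 0.87444.
True dip = arctan(0.87444) = 41.2°, dipping toward NW (azimuth ≈ 312°).

41.2°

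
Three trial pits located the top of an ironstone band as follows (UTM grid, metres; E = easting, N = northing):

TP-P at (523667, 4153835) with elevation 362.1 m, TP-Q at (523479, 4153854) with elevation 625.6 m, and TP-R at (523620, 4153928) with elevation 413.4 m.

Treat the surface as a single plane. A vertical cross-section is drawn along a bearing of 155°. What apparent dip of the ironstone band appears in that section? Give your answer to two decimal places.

24.21°

Two edge vectors: TP-P→TP-Q = (-188, 19, 263.5), TP-P→TP-R = (-47, 93, 51.3).
Normal n = (TP-P→TP-Q) × (TP-P→TP-R) = (-23530.8, -2740.1, -16591).
So ∂z/∂E = −n_x/n_z = −1.41829 and ∂z/∂N = −n_y/n_z = −0.16516.
Unit vector along 155° is (sin 155°, cos 155°) = (0.4226, -0.9063).
Slope in that direction = a·(0.4226) + b·(-0.9063) = −0.44971.
Apparent dip = arctan|0.44971| = 24.21° (true dip is 55.0°, so apparent ≤ true as expected).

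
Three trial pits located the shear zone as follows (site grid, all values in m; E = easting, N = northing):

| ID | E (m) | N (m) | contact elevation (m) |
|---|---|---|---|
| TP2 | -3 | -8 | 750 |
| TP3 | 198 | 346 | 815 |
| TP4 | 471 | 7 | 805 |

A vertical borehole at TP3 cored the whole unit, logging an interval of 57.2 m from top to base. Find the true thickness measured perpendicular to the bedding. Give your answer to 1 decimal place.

Two edge vectors: TP2→TP3 = (201, 354, 65), TP2→TP4 = (474, 15, 55).
Normal n = (TP2→TP3) × (TP2→TP4) = (18495, 19755, -164781).
So ∂z/∂E = −n_x/n_z = 0.11224 and ∂z/∂N = −n_y/n_z = 0.11989.
|∇z| = √(a²+b²) = 0.16423, so dip δ = arctan(0.16423) = 9.33°.
True thickness = vertical thickness × cos δ = 57.2 × cos 9.33° = 56.4 m.

56.4 m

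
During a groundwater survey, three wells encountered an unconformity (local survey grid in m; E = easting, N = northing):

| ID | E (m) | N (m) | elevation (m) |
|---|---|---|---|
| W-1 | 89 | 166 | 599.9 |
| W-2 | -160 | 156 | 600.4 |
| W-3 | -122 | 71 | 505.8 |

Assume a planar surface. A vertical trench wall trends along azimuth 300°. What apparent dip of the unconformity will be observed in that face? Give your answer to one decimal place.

Two edge vectors: W-1→W-2 = (-249, -10, 0.5), W-1→W-3 = (-211, -95, -94.1).
Normal n = (W-1→W-2) × (W-1→W-3) = (988.5, -23536.4, 21545).
So ∂z/∂E = −n_x/n_z = −0.04588 and ∂z/∂N = −n_y/n_z = 1.09243.
Unit vector along 300° is (sin 300°, cos 300°) = (-0.8660, 0.5000).
Slope in that direction = a·(-0.8660) + b·(0.5000) = 0.58595.
Apparent dip = arctan|0.58595| = 30.4° (true dip is 47.6°, so apparent ≤ true as expected).

30.4°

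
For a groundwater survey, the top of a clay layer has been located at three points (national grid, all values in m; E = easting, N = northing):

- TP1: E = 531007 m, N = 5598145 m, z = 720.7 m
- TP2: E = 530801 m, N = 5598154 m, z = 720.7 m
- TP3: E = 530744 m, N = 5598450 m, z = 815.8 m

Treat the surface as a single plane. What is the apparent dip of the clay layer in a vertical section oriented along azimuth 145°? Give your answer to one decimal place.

Let the plane be z = a·E + b·N + c.
TP2−TP1: −206a + 9b = 0;  TP3−TP1: −263a + 305b = 95.1.
Solving gives a = 0.01416, b = 0.32401.
Unit vector along 145° is (sin 145°, cos 145°) = (0.5736, -0.8192).
Slope in that direction = a·(0.5736) + b·(-0.8192) = −0.25729.
Apparent dip = arctan|0.25729| = 14.4° (true dip is 18.0°, so apparent ≤ true as expected).

14.4°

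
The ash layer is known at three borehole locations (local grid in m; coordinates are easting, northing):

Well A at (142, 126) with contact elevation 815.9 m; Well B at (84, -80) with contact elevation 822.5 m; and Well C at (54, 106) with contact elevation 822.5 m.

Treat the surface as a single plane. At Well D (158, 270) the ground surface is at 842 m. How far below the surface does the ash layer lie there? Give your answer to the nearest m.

Two edge vectors: Well A→Well B = (-58, -206, 6.6), Well A→Well C = (-88, -20, 6.6).
Normal n = (Well A→Well B) × (Well A→Well C) = (-1227.6, -198, -16968).
So ∂z/∂easting = −n_x/n_z = −0.07235 and ∂z/∂northing = −n_y/n_z = −0.01167.
Intercept c from Well A: 815.9 + 10.27 + 1.47 = 827.64.
At (158, 270): z_contact = −11.4 − 3.2 + 827.64 = 813.1 m.
Depth below ground = 842 − 813.1 = 29 m.

29 m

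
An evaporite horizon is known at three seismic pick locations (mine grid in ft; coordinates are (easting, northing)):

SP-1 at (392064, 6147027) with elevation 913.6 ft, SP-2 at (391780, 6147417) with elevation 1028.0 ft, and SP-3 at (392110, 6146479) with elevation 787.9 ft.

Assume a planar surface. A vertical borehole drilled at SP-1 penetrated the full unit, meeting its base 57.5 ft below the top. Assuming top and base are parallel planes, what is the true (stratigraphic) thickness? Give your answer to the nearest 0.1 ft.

55.9 ft

Let the plane be z = a·E + b·N + c.
SP-2−SP-1: −284a + 390b = 114.4;  SP-3−SP-1: 46a − 548b = −125.7.
Solving gives a = −0.09927, b = 0.22105.
|∇z| = √(a²+b²) = 0.24231, so dip δ = arctan(0.24231) = 13.62°.
True thickness = vertical thickness × cos δ = 57.5 × cos 13.62° = 55.9 ft.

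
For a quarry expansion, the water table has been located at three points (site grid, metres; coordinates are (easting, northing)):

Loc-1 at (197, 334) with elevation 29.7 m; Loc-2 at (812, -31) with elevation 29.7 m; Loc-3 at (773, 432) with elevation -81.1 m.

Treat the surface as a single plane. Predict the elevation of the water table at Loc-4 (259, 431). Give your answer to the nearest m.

Let the plane be z = a·E + b·N + c.
Loc-2−Loc-1: 615a − 365b = 0;  Loc-3−Loc-1: 576a + 98b = −110.8.
Solving gives a = −0.14950, b = −0.25190.
Then c = 29.7 − a·197 − b·334 = 143.29.
At (259, 431): z = −38.7 − 108.6 + 143.29 = -4.0 m.

-4 m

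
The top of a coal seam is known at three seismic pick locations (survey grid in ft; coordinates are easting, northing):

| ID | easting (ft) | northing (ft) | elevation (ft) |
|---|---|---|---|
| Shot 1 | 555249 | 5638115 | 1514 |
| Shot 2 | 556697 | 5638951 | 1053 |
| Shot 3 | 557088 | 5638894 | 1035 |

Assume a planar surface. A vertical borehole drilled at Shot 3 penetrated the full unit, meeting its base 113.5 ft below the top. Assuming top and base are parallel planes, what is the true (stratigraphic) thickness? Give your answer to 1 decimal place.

Let the plane be z = a·easting + b·northing + c.
Shot 2−Shot 1: 1448a + 836b = −461;  Shot 3−Shot 1: 1839a + 779b = −479.
Solving gives a = −0.10094, b = −0.37661.
|∇z| = √(a²+b²) = 0.38990, so dip δ = arctan(0.38990) = 21.30°.
True thickness = vertical thickness × cos δ = 113.5 × cos 21.30° = 105.7 ft.

105.7 ft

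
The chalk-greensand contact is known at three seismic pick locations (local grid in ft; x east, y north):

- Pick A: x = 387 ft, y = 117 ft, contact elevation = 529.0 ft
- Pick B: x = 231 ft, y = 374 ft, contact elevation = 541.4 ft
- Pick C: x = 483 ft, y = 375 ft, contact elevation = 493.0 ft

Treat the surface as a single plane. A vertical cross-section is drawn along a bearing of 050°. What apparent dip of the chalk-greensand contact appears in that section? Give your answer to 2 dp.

10.80°

Let the plane be z = a·x + b·y + c.
Pick B−Pick A: −156a + 257b = 12.4;  Pick C−Pick A: 96a + 258b = −36.
Solving gives a = −0.19179, b = −0.06817.
Unit vector along 050° is (sin 50°, cos 50°) = (0.7660, 0.6428).
Slope in that direction = a·(0.7660) + b·(0.6428) = −0.19074.
Apparent dip = arctan|0.19074| = 10.80° (true dip is 11.5°, so apparent ≤ true as expected).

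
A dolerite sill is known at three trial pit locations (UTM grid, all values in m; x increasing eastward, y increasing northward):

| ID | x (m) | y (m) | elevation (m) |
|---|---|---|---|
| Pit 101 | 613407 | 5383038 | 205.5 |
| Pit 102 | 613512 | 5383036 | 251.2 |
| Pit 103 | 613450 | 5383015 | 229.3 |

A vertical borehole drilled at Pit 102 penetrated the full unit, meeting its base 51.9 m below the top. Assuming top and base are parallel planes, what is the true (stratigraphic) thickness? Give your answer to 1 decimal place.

Two edge vectors: Pit 101→Pit 102 = (105, -2, 45.7), Pit 101→Pit 103 = (43, -23, 23.8).
Normal n = (Pit 101→Pit 102) × (Pit 101→Pit 103) = (1003.5, -533.9, -2329).
So ∂z/∂x = −n_x/n_z = 0.43087 and ∂z/∂y = −n_y/n_z = −0.22924.
|∇z| = √(a²+b²) = 0.48806, so dip δ = arctan(0.48806) = 26.02°.
True thickness = vertical thickness × cos δ = 51.9 × cos 26.02° = 46.6 m.

46.6 m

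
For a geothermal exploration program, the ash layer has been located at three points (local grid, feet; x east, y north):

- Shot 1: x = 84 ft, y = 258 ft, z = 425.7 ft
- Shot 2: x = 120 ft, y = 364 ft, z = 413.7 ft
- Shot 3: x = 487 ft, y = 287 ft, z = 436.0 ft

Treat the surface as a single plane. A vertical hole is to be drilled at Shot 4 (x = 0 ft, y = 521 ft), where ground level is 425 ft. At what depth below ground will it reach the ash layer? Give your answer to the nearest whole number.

Two edge vectors: Shot 1→Shot 2 = (36, 106, -12), Shot 1→Shot 3 = (403, 29, 10.3).
Normal n = (Shot 1→Shot 2) × (Shot 1→Shot 3) = (1439.8, -5206.8, -41674).
So ∂z/∂x = −n_x/n_z = 0.03455 and ∂z/∂y = −n_y/n_z = −0.12494.
Intercept c from Shot 1: 425.7 − 2.90 + 32.23 = 455.03.
At (0, 521): z_contact = 0.0 − 65.1 + 455.03 = 389.9 ft.
Depth below ground = 425 − 389.9 = 35 ft.

35 ft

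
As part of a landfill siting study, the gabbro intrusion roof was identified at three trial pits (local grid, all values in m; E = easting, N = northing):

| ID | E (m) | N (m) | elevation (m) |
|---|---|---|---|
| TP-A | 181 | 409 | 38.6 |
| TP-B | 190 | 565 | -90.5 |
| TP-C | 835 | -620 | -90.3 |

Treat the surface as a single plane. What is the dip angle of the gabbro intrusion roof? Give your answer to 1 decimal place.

Let the plane be z = a·E + b·N + c.
TP-B−TP-A: 9a + 156b = −129.1;  TP-C−TP-A: 654a − 1029b = −128.9.
Solving gives a = −1.37442, b = −0.74827.
Gradient magnitude |∇z| = √(a² + b²) = √(1.88903 + 0.55991) = 1.56491.
True dip = arctan(1.56491) = 57.4°, dipping toward ENE (azimuth ≈ 061°).

57.4°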